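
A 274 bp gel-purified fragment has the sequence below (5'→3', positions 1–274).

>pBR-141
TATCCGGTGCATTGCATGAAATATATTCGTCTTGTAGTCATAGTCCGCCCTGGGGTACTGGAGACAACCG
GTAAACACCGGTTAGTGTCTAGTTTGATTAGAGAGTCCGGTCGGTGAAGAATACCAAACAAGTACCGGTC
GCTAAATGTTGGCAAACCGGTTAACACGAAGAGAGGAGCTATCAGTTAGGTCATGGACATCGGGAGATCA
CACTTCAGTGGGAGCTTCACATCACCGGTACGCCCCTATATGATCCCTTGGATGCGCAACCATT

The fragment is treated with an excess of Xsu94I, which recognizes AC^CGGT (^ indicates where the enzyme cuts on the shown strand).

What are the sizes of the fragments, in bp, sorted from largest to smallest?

78, 68, 57, 39, 22, 10 bp

Xsu94I sites (ACCGGT) start at positions 67, 77, 134, 156, 234.
Xsu94I cuts after base 2 of each site, so after positions 68, 78, 135, 157, 235.
Linear molecule, 5 cuts → 6 fragments:
  1–68 → 68 bp
  69–78 → 10 bp
  79–135 → 57 bp
  136–157 → 22 bp
  158–235 → 78 bp
  236–274 → 39 bp
Sorted largest to smallest: 78, 68, 57, 39, 22, 10 bp.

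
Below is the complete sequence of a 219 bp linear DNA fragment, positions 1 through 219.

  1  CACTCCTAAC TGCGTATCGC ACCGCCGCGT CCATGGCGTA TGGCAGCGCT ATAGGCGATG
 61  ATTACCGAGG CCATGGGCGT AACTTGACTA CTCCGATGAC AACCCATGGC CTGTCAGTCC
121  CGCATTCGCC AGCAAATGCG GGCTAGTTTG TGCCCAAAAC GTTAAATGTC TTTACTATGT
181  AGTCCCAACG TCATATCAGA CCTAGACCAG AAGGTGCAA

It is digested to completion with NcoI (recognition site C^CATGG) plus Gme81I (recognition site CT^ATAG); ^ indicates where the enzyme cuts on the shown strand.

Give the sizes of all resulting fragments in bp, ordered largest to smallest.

NcoI sites (CCATGG) start at positions 31, 71, 104.
NcoI cuts after the first base of each site, so after positions 31, 71, 104.
The Gme81I site (CTATAG) starts at position 49.
Gme81I cuts after base 2 of each site, so after position 50.
Combined cut positions: 31, 50, 71, 104.
Linear molecule, 4 cuts → 5 fragments:
  1–31 → 31 bp
  32–50 → 19 bp
  51–71 → 21 bp
  72–104 → 33 bp
  105–219 → 115 bp
Sorted largest to smallest: 115, 33, 31, 21, 19 bp.

115, 33, 31, 21, 19 bp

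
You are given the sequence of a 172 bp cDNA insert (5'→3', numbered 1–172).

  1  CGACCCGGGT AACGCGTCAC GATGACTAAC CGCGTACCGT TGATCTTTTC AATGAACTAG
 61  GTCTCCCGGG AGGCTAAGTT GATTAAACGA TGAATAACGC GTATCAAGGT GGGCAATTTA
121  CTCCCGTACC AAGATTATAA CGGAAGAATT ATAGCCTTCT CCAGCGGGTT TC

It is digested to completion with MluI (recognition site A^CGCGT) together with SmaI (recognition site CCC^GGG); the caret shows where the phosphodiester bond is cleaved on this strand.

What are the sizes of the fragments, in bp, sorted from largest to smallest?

MluI sites (ACGCGT) start at positions 12, 97.
MluI cuts after the first base of each site, so after positions 12, 97.
SmaI sites (CCCGGG) start at positions 4, 65.
SmaI cuts after base 3 of each site, so after positions 6, 67.
Combined cut positions: 6, 12, 67, 97.
Linear molecule, 4 cuts → 5 fragments:
  1–6 → 6 bp
  7–12 → 6 bp
  13–67 → 55 bp
  68–97 → 30 bp
  98–172 → 75 bp
Sorted largest to smallest: 75, 55, 30, 6, 6 bp.

75, 55, 30, 6, 6 bp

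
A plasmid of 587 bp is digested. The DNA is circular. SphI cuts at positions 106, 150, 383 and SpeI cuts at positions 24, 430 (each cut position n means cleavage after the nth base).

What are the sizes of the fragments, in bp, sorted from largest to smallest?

Combined cut positions (sorted): 24, 106, 150, 383, 430.
Circular molecule, 5 cuts → 5 fragments:
  106 − 24 = 82 bp
  150 − 106 = 44 bp
  383 − 150 = 233 bp
  430 − 383 = 47 bp
  wrap: 587 − 430 + 24 = 181 bp
Sorted largest to smallest: 233, 181, 82, 47, 44 bp.

233, 181, 82, 47, 44 bp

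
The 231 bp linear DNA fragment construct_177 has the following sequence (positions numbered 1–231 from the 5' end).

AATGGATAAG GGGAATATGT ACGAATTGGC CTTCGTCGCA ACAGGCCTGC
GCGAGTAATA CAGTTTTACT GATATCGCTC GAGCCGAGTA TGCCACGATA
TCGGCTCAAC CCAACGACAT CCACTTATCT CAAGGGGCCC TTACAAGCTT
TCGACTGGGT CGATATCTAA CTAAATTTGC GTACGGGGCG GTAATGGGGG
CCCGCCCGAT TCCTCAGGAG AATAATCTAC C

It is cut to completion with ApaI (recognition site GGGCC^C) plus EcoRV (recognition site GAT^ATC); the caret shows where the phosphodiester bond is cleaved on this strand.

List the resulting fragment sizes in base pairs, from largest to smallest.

ApaI sites (GGGCCC) start at positions 135, 198.
ApaI cuts after base 5 of each site (before the last base), so after positions 139, 202.
EcoRV sites (GATATC) start at positions 71, 97, 162.
EcoRV cuts after base 3 of each site, so after positions 73, 99, 164.
Combined cut positions: 73, 99, 139, 164, 202.
Linear molecule, 5 cuts → 6 fragments:
  1–73 → 73 bp
  74–99 → 26 bp
  100–139 → 40 bp
  140–164 → 25 bp
  165–202 → 38 bp
  203–231 → 29 bp
Sorted largest to smallest: 73, 40, 38, 29, 26, 25 bp.

73, 40, 38, 29, 26, 25 bp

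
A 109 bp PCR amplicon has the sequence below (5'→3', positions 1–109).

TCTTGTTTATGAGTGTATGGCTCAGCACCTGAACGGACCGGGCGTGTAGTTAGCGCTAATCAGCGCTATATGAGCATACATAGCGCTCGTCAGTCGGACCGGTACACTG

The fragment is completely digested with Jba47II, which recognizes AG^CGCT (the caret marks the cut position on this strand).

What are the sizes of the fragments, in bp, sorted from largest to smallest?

Jba47II sites (AGCGCT) start at positions 52, 62, 82.
Jba47II cuts after base 2 of each site, so after positions 53, 63, 83.
Linear molecule, 3 cuts → 4 fragments:
  1–53 → 53 bp
  54–63 → 10 bp
  64–83 → 20 bp
  84–109 → 26 bp
Sorted largest to smallest: 53, 26, 20, 10 bp.

53, 26, 20, 10 bp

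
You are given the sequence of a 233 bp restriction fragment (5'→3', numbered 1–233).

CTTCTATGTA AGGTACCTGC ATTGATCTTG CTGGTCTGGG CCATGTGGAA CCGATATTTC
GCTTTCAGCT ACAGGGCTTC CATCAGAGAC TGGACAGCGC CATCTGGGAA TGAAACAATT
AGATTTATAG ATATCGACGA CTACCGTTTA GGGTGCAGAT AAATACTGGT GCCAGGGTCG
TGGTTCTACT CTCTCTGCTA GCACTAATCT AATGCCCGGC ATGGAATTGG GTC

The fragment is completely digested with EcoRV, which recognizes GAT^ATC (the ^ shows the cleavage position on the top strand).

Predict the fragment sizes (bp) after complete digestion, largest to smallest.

132, 101 bp

The EcoRV site (GATATC) starts at position 130.
EcoRV cuts after base 3 of each site, so after position 132.
Linear molecule, 1 cut → 2 fragments:
  1–132 → 132 bp
  133–233 → 101 bp
Sorted largest to smallest: 132, 101 bp.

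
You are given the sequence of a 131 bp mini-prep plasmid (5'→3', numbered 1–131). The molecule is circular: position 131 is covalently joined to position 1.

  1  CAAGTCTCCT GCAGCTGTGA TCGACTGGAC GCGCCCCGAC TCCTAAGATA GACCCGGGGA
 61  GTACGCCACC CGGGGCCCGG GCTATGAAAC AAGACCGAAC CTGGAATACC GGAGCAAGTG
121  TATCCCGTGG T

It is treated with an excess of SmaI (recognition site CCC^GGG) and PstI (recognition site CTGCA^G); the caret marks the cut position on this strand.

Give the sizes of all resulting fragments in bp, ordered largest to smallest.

66, 42, 16, 7 bp

SmaI sites (CCCGGG) start at positions 53, 69, 76.
SmaI cuts after base 3 of each site, so after positions 55, 71, 78.
The PstI site (CTGCAG) starts at position 9.
PstI cuts after base 5 of each site (before the last base), so after position 13.
Combined cut positions: 13, 55, 71, 78.
Circular molecule, 4 cuts → 4 fragments:
  14–55 → 42 bp
  56–71 → 16 bp
  72–78 → 7 bp
  79–131 then 1–13 → 53 + 13 = 66 bp
Sorted largest to smallest: 66, 42, 16, 7 bp.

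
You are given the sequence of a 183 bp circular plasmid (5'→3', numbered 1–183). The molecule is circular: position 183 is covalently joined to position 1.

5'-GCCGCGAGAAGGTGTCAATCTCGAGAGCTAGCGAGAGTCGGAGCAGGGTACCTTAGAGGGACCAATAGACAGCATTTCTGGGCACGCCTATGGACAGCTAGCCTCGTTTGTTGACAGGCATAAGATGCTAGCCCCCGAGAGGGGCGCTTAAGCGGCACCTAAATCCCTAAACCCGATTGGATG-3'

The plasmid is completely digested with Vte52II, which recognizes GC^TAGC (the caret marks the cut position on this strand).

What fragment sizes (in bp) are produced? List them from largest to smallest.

Vte52II sites (GCTAGC) start at positions 27, 97, 127.
Vte52II cuts after base 2 of each site, so after positions 28, 98, 128.
Circular molecule, 3 cuts → 3 fragments:
  29–98 → 70 bp
  99–128 → 30 bp
  129–183 then 1–28 → 55 + 28 = 83 bp
Sorted largest to smallest: 83, 70, 30 bp.

83, 70, 30 bp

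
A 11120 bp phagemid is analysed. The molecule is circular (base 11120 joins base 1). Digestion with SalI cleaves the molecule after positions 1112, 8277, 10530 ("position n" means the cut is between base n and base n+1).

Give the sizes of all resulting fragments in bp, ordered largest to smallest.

Circular molecule, 3 cuts → 3 fragments:
  8277 − 1112 = 7165 bp
  10530 − 8277 = 2253 bp
  wrap: 11120 − 10530 + 1112 = 1702 bp
Sorted largest to smallest: 7165, 2253, 1702 bp.

7165, 2253, 1702 bp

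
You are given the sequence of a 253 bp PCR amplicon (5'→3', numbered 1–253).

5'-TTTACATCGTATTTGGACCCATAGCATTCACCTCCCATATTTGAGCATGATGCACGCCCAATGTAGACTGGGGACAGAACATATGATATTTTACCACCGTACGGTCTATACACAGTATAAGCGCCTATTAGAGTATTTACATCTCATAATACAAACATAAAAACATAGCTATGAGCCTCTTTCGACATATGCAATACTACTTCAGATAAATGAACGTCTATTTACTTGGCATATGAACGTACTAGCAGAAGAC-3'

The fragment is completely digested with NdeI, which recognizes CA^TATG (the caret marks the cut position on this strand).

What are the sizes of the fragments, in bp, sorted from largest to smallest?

NdeI sites (CATATG) start at positions 80, 186, 230.
NdeI cuts after base 2 of each site, so after positions 81, 187, 231.
Linear molecule, 3 cuts → 4 fragments:
  1–81 → 81 bp
  82–187 → 106 bp
  188–231 → 44 bp
  232–253 → 22 bp
Sorted largest to smallest: 106, 81, 44, 22 bp.

106, 81, 44, 22 bp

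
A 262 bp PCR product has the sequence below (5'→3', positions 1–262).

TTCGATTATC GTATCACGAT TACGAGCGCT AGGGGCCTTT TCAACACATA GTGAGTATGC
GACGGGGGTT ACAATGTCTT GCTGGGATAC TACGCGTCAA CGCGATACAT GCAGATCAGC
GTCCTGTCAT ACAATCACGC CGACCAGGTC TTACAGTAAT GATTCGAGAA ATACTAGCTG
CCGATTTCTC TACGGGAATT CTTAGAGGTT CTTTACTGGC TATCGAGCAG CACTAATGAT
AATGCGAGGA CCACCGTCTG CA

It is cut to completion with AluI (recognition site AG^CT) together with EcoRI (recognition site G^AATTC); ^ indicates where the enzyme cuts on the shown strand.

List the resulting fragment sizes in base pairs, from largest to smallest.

The AluI site (AGCT) starts at position 176.
AluI cuts after base 2 of each site, so after position 177.
The EcoRI site (GAATTC) starts at position 196.
EcoRI cuts after the first base of each site, so after position 196.
Combined cut positions: 177, 196.
Linear molecule, 2 cuts → 3 fragments:
  1–177 → 177 bp
  178–196 → 19 bp
  197–262 → 66 bp
Sorted largest to smallest: 177, 66, 19 bp.

177, 66, 19 bp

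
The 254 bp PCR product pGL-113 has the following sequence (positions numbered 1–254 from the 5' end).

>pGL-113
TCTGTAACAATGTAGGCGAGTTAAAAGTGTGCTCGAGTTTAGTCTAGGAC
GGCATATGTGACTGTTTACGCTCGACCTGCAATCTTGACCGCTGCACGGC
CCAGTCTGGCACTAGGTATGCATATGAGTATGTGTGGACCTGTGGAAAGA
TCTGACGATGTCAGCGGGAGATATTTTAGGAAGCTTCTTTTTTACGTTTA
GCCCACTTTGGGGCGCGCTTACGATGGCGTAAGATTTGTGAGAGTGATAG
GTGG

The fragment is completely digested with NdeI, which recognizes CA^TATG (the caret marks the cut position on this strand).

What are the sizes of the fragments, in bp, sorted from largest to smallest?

NdeI sites (CATATG) start at positions 53, 121.
NdeI cuts after base 2 of each site, so after positions 54, 122.
Linear molecule, 2 cuts → 3 fragments:
  1–54 → 54 bp
  55–122 → 68 bp
  123–254 → 132 bp
Sorted largest to smallest: 132, 68, 54 bp.

132, 68, 54 bp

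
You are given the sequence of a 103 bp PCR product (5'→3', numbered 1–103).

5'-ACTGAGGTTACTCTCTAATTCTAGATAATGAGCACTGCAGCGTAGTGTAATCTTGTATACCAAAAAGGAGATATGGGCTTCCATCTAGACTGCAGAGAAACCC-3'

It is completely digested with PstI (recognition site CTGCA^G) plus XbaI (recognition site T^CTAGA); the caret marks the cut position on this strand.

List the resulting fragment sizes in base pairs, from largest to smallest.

45, 20, 19, 10, 9 bp

PstI sites (CTGCAG) start at positions 35, 90.
PstI cuts after base 5 of each site (before the last base), so after positions 39, 94.
XbaI sites (TCTAGA) start at positions 20, 84.
XbaI cuts after the first base of each site, so after positions 20, 84.
Combined cut positions: 20, 39, 84, 94.
Linear molecule, 4 cuts → 5 fragments:
  1–20 → 20 bp
  21–39 → 19 bp
  40–84 → 45 bp
  85–94 → 10 bp
  95–103 → 9 bp
Sorted largest to smallest: 45, 20, 19, 10, 9 bp.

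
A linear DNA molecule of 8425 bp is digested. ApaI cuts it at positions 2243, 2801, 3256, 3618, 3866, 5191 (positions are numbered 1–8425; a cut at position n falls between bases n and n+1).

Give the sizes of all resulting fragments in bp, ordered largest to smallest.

3234, 2243, 1325, 558, 455, 362, 248 bp

Linear molecule, 6 cuts → 7 fragments:
  2243 − 0 = 2243 bp
  2801 − 2243 = 558 bp
  3256 − 2801 = 455 bp
  3618 − 3256 = 362 bp
  3866 − 3618 = 248 bp
  5191 − 3866 = 1325 bp
  8425 − 5191 = 3234 bp
Sorted largest to smallest: 3234, 2243, 1325, 558, 455, 362, 248 bp.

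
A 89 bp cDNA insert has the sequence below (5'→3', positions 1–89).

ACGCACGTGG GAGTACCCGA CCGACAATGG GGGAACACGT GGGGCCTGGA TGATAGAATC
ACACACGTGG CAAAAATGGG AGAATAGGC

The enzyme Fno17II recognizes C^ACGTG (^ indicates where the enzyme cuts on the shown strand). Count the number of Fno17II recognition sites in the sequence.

3

CACGTG occurs starting at positions 4, 36, 64.
Fno17II cuts at 3 sites.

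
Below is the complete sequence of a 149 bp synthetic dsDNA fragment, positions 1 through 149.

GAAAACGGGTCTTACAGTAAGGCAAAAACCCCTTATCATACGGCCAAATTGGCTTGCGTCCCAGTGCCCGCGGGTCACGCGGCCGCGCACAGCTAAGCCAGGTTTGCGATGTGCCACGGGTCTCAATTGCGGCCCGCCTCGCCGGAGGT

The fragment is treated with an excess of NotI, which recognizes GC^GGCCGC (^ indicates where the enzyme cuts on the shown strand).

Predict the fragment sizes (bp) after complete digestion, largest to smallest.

80, 69 bp

The NotI site (GCGGCCGC) starts at position 79.
NotI cuts after base 2 of each site, so after position 80.
Linear molecule, 1 cut → 2 fragments:
  1–80 → 80 bp
  81–149 → 69 bp
Sorted largest to smallest: 80, 69 bp.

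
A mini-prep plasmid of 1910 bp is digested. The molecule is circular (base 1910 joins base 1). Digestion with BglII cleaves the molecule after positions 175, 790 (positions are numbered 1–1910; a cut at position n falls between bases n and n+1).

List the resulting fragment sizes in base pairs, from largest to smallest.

Circular molecule, 2 cuts → 2 fragments:
  790 − 175 = 615 bp
  wrap: 1910 − 790 + 175 = 1295 bp
Sorted largest to smallest: 1295, 615 bp.

1295, 615 bp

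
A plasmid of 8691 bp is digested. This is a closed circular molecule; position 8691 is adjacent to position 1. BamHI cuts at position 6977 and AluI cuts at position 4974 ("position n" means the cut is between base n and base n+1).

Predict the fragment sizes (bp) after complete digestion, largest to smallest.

6688, 2003 bp

Combined cut positions (sorted): 4974, 6977.
Circular molecule, 2 cuts → 2 fragments:
  6977 − 4974 = 2003 bp
  wrap: 8691 − 6977 + 4974 = 6688 bp
Sorted largest to smallest: 6688, 2003 bp.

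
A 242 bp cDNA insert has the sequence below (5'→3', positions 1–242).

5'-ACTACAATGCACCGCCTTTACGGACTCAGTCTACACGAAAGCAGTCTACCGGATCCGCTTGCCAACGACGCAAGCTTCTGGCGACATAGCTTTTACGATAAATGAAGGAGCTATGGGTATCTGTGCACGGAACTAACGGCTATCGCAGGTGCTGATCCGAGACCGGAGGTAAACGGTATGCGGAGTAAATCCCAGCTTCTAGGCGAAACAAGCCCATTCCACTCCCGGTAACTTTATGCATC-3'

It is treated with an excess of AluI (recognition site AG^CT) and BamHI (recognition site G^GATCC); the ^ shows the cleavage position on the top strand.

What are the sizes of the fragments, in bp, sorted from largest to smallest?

AluI sites (AGCT) start at positions 73, 88, 109, 194.
AluI cuts after base 2 of each site, so after positions 74, 89, 110, 195.
The BamHI site (GGATCC) starts at position 51.
BamHI cuts after the first base of each site, so after position 51.
Combined cut positions: 51, 74, 89, 110, 195.
Linear molecule, 5 cuts → 6 fragments:
  1–51 → 51 bp
  52–74 → 23 bp
  75–89 → 15 bp
  90–110 → 21 bp
  111–195 → 85 bp
  196–242 → 47 bp
Sorted largest to smallest: 85, 51, 47, 23, 21, 15 bp.

85, 51, 47, 23, 21, 15 bp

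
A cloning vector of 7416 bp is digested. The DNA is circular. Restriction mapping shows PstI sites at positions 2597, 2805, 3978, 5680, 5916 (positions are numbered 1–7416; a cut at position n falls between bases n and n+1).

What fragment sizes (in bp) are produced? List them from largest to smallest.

Circular molecule, 5 cuts → 5 fragments:
  2805 − 2597 = 208 bp
  3978 − 2805 = 1173 bp
  5680 − 3978 = 1702 bp
  5916 − 5680 = 236 bp
  wrap: 7416 − 5916 + 2597 = 4097 bp
Sorted largest to smallest: 4097, 1702, 1173, 236, 208 bp.

4097, 1702, 1173, 236, 208 bp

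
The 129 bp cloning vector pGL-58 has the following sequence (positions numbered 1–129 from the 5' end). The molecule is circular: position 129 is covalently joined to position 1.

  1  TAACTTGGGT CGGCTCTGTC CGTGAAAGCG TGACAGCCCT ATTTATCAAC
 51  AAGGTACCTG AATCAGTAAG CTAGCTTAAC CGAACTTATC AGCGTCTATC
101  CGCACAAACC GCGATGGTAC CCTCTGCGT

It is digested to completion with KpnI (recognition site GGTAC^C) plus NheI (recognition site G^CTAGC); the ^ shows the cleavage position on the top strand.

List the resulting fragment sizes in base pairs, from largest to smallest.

66, 50, 13 bp

KpnI sites (GGTACC) start at positions 53, 116.
KpnI cuts after base 5 of each site (before the last base), so after positions 57, 120.
The NheI site (GCTAGC) starts at position 70.
NheI cuts after the first base of each site, so after position 70.
Combined cut positions: 57, 70, 120.
Circular molecule, 3 cuts → 3 fragments:
  58–70 → 13 bp
  71–120 → 50 bp
  121–129 then 1–57 → 9 + 57 = 66 bp
Sorted largest to smallest: 66, 50, 13 bp.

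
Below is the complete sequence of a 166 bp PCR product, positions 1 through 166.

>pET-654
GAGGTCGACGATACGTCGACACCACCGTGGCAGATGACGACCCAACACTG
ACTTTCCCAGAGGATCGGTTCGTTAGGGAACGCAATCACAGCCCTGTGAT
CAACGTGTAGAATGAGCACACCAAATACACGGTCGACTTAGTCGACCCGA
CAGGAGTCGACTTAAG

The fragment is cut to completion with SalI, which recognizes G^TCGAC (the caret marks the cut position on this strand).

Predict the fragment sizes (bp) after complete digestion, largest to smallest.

SalI sites (GTCGAC) start at positions 4, 15, 132, 141, 156.
SalI cuts after the first base of each site, so after positions 4, 15, 132, 141, 156.
Linear molecule, 5 cuts → 6 fragments:
  1–4 → 4 bp
  5–15 → 11 bp
  16–132 → 117 bp
  133–141 → 9 bp
  142–156 → 15 bp
  157–166 → 10 bp
Sorted largest to smallest: 117, 15, 11, 10, 9, 4 bp.

117, 15, 11, 10, 9, 4 bp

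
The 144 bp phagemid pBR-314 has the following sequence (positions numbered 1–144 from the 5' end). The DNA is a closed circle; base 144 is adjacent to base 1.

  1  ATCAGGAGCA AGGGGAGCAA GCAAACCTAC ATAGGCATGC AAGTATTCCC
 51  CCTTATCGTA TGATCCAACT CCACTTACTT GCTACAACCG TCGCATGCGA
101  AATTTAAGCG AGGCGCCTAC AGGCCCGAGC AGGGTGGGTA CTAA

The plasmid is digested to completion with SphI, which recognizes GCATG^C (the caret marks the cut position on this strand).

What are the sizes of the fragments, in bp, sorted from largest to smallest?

SphI sites (GCATGC) start at positions 35, 93.
SphI cuts after base 5 of each site (before the last base), so after positions 39, 97.
Circular molecule, 2 cuts → 2 fragments:
  40–97 → 58 bp
  98–144 then 1–39 → 47 + 39 = 86 bp
Sorted largest to smallest: 86, 58 bp.

86, 58 bp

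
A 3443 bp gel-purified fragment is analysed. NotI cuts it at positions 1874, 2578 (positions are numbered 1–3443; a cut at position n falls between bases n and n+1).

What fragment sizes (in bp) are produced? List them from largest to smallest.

1874, 865, 704 bp

Linear molecule, 2 cuts → 3 fragments:
  1874 − 0 = 1874 bp
  2578 − 1874 = 704 bp
  3443 − 2578 = 865 bp
Sorted largest to smallest: 1874, 865, 704 bp.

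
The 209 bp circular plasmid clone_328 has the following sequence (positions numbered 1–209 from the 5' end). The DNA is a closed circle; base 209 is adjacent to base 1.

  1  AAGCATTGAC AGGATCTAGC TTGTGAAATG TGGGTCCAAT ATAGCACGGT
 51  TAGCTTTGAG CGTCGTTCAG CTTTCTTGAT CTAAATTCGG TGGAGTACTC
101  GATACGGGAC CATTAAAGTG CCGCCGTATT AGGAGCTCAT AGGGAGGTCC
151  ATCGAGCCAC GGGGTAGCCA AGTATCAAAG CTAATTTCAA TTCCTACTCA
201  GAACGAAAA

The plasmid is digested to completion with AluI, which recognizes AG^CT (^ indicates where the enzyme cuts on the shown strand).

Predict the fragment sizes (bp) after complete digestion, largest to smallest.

AluI sites (AGCT) start at positions 18, 52, 69, 134, 179.
AluI cuts after base 2 of each site, so after positions 19, 53, 70, 135, 180.
Circular molecule, 5 cuts → 5 fragments:
  20–53 → 34 bp
  54–70 → 17 bp
  71–135 → 65 bp
  136–180 → 45 bp
  181–209 then 1–19 → 29 + 19 = 48 bp
Sorted largest to smallest: 65, 48, 45, 34, 17 bp.

65, 48, 45, 34, 17 bp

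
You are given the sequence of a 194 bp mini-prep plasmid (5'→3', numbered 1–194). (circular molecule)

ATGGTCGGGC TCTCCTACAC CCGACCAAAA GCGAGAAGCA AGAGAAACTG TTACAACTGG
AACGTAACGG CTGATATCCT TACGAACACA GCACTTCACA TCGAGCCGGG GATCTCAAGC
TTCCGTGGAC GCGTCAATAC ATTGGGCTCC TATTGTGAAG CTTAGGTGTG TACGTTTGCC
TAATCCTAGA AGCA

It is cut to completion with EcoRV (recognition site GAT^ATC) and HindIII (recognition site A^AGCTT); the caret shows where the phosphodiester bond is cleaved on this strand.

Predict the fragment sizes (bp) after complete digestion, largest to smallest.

The EcoRV site (GATATC) starts at position 73.
EcoRV cuts after base 3 of each site, so after position 75.
HindIII sites (AAGCTT) start at positions 117, 158.
HindIII cuts after the first base of each site, so after positions 117, 158.
Combined cut positions: 75, 117, 158.
Circular molecule, 3 cuts → 3 fragments:
  76–117 → 42 bp
  118–158 → 41 bp
  159–194 then 1–75 → 36 + 75 = 111 bp
Sorted largest to smallest: 111, 42, 41 bp.

111, 42, 41 bp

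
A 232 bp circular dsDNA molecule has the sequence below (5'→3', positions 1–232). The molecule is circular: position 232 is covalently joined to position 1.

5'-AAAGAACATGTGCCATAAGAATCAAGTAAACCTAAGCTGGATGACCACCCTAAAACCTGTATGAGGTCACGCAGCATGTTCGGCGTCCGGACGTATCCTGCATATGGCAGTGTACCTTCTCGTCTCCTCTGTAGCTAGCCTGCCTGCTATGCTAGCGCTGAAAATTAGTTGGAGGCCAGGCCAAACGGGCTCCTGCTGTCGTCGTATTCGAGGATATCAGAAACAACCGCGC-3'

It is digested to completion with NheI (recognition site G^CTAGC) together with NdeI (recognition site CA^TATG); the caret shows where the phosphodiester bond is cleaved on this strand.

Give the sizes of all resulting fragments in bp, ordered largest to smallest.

183, 32, 17 bp

NheI sites (GCTAGC) start at positions 134, 151.
NheI cuts after the first base of each site, so after positions 134, 151.
The NdeI site (CATATG) starts at position 101.
NdeI cuts after base 2 of each site, so after position 102.
Combined cut positions: 102, 134, 151.
Circular molecule, 3 cuts → 3 fragments:
  103–134 → 32 bp
  135–151 → 17 bp
  152–232 then 1–102 → 81 + 102 = 183 bp
Sorted largest to smallest: 183, 32, 17 bp.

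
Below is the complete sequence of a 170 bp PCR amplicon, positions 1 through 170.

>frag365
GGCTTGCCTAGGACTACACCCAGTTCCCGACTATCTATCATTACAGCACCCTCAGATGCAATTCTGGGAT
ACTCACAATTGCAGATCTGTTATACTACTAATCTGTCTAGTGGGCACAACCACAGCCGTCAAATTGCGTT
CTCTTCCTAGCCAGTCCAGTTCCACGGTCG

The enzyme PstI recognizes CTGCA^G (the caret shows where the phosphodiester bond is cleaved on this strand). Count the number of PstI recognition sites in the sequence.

0

No occurrence of CTGCAG is present in the sequence.
PstI does not cut: 0 sites.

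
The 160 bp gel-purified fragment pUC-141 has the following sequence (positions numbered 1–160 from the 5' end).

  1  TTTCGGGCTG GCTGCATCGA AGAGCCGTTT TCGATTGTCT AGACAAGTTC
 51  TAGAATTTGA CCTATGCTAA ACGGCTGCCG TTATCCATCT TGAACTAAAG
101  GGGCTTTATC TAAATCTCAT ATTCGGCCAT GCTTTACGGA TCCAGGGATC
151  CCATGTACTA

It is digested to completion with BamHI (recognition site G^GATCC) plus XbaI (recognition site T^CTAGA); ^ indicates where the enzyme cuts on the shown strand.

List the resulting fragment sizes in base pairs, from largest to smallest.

BamHI sites (GGATCC) start at positions 138, 146.
BamHI cuts after the first base of each site, so after positions 138, 146.
XbaI sites (TCTAGA) start at positions 38, 49.
XbaI cuts after the first base of each site, so after positions 38, 49.
Combined cut positions: 38, 49, 138, 146.
Linear molecule, 4 cuts → 5 fragments:
  1–38 → 38 bp
  39–49 → 11 bp
  50–138 → 89 bp
  139–146 → 8 bp
  147–160 → 14 bp
Sorted largest to smallest: 89, 38, 14, 11, 8 bp.

89, 38, 14, 11, 8 bp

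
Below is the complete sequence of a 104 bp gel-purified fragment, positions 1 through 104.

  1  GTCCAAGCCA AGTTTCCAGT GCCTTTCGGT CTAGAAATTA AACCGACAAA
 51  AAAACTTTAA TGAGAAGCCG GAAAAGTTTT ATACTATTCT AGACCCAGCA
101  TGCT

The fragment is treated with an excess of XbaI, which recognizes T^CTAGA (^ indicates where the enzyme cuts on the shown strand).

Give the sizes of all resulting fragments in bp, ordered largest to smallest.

XbaI sites (TCTAGA) start at positions 30, 88.
XbaI cuts after the first base of each site, so after positions 30, 88.
Linear molecule, 2 cuts → 3 fragments:
  1–30 → 30 bp
  31–88 → 58 bp
  89–104 → 16 bp
Sorted largest to smallest: 58, 30, 16 bp.

58, 30, 16 bp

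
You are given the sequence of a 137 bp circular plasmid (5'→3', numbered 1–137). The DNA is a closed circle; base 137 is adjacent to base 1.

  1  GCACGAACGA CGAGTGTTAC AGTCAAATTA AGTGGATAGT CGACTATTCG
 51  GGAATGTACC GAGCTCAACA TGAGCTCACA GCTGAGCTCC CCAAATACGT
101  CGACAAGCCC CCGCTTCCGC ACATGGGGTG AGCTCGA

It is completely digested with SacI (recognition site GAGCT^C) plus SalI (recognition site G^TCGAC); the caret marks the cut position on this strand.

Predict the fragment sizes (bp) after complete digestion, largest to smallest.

42, 35, 26, 12, 11, 11 bp

SacI sites (GAGCTC) start at positions 61, 72, 84, 130.
SacI cuts after base 5 of each site (before the last base), so after positions 65, 76, 88, 134.
SalI sites (GTCGAC) start at positions 39, 99.
SalI cuts after the first base of each site, so after positions 39, 99.
Combined cut positions: 39, 65, 76, 88, 99, 134.
Circular molecule, 6 cuts → 6 fragments:
  40–65 → 26 bp
  66–76 → 11 bp
  77–88 → 12 bp
  89–99 → 11 bp
  100–134 → 35 bp
  135–137 then 1–39 → 3 + 39 = 42 bp
Sorted largest to smallest: 42, 35, 26, 12, 11, 11 bp.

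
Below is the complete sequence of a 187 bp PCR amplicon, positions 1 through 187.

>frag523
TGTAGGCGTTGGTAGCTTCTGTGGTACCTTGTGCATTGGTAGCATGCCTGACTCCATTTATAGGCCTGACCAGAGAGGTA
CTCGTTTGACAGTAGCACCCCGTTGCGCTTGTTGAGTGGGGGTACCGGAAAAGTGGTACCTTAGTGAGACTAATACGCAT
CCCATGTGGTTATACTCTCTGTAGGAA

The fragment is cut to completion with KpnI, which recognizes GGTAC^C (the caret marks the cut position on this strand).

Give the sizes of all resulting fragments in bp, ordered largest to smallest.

KpnI sites (GGTACC) start at positions 23, 121, 135.
KpnI cuts after base 5 of each site (before the last base), so after positions 27, 125, 139.
Linear molecule, 3 cuts → 4 fragments:
  1–27 → 27 bp
  28–125 → 98 bp
  126–139 → 14 bp
  140–187 → 48 bp
Sorted largest to smallest: 98, 48, 27, 14 bp.

98, 48, 27, 14 bp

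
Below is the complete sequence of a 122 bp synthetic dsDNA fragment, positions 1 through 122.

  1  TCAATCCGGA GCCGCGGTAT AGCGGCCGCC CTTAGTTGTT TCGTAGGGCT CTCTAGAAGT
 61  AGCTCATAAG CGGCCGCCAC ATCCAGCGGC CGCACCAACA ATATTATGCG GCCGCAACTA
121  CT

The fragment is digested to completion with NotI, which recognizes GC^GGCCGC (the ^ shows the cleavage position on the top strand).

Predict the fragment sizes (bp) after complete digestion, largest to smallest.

48, 23, 22, 16, 13 bp

NotI sites (GCGGCCGC) start at positions 22, 70, 86, 108.
NotI cuts after base 2 of each site, so after positions 23, 71, 87, 109.
Linear molecule, 4 cuts → 5 fragments:
  1–23 → 23 bp
  24–71 → 48 bp
  72–87 → 16 bp
  88–109 → 22 bp
  110–122 → 13 bp
Sorted largest to smallest: 48, 23, 22, 16, 13 bp.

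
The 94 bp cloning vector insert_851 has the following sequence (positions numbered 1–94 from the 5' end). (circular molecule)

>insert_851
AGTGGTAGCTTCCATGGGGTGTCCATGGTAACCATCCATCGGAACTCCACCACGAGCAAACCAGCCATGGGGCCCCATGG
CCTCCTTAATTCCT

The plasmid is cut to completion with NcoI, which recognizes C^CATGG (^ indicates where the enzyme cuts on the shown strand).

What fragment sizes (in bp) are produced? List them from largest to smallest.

NcoI sites (CCATGG) start at positions 12, 23, 65, 75.
NcoI cuts after the first base of each site, so after positions 12, 23, 65, 75.
Circular molecule, 4 cuts → 4 fragments:
  13–23 → 11 bp
  24–65 → 42 bp
  66–75 → 10 bp
  76–94 then 1–12 → 19 + 12 = 31 bp
Sorted largest to smallest: 42, 31, 11, 10 bp.

42, 31, 11, 10 bp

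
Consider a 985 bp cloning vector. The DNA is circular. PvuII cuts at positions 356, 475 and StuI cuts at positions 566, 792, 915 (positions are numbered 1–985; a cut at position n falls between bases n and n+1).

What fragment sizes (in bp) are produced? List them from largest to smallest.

Combined cut positions (sorted): 356, 475, 566, 792, 915.
Circular molecule, 5 cuts → 5 fragments:
  475 − 356 = 119 bp
  566 − 475 = 91 bp
  792 − 566 = 226 bp
  915 − 792 = 123 bp
  wrap: 985 − 915 + 356 = 426 bp
Sorted largest to smallest: 426, 226, 123, 119, 91 bp.

426, 226, 123, 119, 91 bp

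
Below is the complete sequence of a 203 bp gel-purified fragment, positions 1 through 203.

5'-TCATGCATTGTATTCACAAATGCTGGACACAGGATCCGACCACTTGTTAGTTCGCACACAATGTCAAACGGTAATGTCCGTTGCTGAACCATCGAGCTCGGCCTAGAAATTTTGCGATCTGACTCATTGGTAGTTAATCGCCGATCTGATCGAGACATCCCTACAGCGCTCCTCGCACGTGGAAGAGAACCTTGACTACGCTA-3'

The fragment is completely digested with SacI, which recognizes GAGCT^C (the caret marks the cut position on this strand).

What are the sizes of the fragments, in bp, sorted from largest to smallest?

105, 98 bp

The SacI site (GAGCTC) starts at position 94.
SacI cuts after base 5 of each site (before the last base), so after position 98.
Linear molecule, 1 cut → 2 fragments:
  1–98 → 98 bp
  99–203 → 105 bp
Sorted largest to smallest: 105, 98 bp.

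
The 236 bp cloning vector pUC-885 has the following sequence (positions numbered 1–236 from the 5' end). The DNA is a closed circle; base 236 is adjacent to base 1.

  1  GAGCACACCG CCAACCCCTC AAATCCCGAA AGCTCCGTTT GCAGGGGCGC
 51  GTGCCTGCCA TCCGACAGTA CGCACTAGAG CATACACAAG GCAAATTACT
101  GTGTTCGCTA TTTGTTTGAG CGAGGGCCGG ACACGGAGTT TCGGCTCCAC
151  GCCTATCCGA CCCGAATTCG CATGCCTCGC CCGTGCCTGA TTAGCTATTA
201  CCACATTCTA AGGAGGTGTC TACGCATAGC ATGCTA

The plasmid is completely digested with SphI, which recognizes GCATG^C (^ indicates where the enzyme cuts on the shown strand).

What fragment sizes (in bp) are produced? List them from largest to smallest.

177, 59 bp

SphI sites (GCATGC) start at positions 170, 229.
SphI cuts after base 5 of each site (before the last base), so after positions 174, 233.
Circular molecule, 2 cuts → 2 fragments:
  175–233 → 59 bp
  234–236 then 1–174 → 3 + 174 = 177 bp
Sorted largest to smallest: 177, 59 bp.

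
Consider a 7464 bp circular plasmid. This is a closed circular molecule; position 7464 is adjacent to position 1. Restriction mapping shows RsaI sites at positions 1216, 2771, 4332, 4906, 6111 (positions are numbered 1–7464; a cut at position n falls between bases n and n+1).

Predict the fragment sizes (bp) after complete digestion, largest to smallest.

Circular molecule, 5 cuts → 5 fragments:
  2771 − 1216 = 1555 bp
  4332 − 2771 = 1561 bp
  4906 − 4332 = 574 bp
  6111 − 4906 = 1205 bp
  wrap: 7464 − 6111 + 1216 = 2569 bp
Sorted largest to smallest: 2569, 1561, 1555, 1205, 574 bp.

2569, 1561, 1555, 1205, 574 bp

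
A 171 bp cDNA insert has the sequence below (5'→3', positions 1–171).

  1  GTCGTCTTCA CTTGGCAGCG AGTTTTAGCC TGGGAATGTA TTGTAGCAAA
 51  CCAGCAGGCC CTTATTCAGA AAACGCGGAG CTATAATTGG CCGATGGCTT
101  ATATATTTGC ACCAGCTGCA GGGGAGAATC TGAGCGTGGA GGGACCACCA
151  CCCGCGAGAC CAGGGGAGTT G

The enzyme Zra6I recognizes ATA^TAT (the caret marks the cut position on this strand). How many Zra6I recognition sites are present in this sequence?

1

ATATAT occurs starting at position 101.
Zra6I cuts at 1 site.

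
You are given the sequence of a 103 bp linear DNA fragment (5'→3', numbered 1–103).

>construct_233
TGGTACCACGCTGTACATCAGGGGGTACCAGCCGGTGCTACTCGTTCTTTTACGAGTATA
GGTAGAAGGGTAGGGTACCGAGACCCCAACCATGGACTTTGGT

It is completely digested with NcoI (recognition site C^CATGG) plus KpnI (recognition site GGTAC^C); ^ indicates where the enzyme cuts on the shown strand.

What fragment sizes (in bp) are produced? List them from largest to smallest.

50, 22, 13, 12, 6 bp

The NcoI site (CCATGG) starts at position 90.
NcoI cuts after the first base of each site, so after position 90.
KpnI sites (GGTACC) start at positions 2, 24, 74.
KpnI cuts after base 5 of each site (before the last base), so after positions 6, 28, 78.
Combined cut positions: 6, 28, 78, 90.
Linear molecule, 4 cuts → 5 fragments:
  1–6 → 6 bp
  7–28 → 22 bp
  29–78 → 50 bp
  79–90 → 12 bp
  91–103 → 13 bp
Sorted largest to smallest: 50, 22, 13, 12, 6 bp.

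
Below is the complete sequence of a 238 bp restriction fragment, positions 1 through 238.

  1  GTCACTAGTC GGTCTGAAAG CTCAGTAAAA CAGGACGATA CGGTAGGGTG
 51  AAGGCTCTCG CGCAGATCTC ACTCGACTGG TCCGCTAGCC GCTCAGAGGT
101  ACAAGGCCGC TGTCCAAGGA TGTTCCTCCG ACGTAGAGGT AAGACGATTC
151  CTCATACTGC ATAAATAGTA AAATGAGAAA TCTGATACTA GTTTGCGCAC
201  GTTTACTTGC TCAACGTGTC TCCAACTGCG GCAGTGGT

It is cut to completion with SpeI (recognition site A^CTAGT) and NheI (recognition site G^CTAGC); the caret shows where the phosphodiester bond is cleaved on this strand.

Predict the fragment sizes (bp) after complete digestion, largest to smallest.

SpeI sites (ACTAGT) start at positions 4, 187.
SpeI cuts after the first base of each site, so after positions 4, 187.
The NheI site (GCTAGC) starts at position 84.
NheI cuts after the first base of each site, so after position 84.
Combined cut positions: 4, 84, 187.
Linear molecule, 3 cuts → 4 fragments:
  1–4 → 4 bp
  5–84 → 80 bp
  85–187 → 103 bp
  188–238 → 51 bp
Sorted largest to smallest: 103, 80, 51, 4 bp.

103, 80, 51, 4 bp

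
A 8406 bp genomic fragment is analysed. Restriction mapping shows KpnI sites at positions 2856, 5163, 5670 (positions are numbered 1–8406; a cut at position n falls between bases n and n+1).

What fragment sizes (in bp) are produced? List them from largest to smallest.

Linear molecule, 3 cuts → 4 fragments:
  2856 − 0 = 2856 bp
  5163 − 2856 = 2307 bp
  5670 − 5163 = 507 bp
  8406 − 5670 = 2736 bp
Sorted largest to smallest: 2856, 2736, 2307, 507 bp.

2856, 2736, 2307, 507 bp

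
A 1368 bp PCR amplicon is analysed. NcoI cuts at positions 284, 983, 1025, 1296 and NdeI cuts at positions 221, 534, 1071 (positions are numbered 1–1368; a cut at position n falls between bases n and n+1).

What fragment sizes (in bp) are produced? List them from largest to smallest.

Combined cut positions (sorted): 221, 284, 534, 983, 1025, 1071, 1296.
Linear molecule, 7 cuts → 8 fragments:
  221 − 0 = 221 bp
  284 − 221 = 63 bp
  534 − 284 = 250 bp
  983 − 534 = 449 bp
  1025 − 983 = 42 bp
  1071 − 1025 = 46 bp
  1296 − 1071 = 225 bp
  1368 − 1296 = 72 bp
Sorted largest to smallest: 449, 250, 225, 221, 72, 63, 46, 42 bp.

449, 250, 225, 221, 72, 63, 46, 42 bp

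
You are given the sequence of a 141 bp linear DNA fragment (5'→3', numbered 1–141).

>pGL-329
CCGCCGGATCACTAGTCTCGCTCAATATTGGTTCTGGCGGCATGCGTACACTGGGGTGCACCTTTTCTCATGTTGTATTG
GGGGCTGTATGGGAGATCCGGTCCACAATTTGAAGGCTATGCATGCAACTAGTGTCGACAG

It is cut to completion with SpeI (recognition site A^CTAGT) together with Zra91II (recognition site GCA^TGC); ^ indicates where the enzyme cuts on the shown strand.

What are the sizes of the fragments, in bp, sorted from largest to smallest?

81, 31, 13, 11, 5 bp

SpeI sites (ACTAGT) start at positions 11, 128.
SpeI cuts after the first base of each site, so after positions 11, 128.
Zra91II sites (GCATGC) start at positions 40, 121.
Zra91II cuts after base 3 of each site, so after positions 42, 123.
Combined cut positions: 11, 42, 123, 128.
Linear molecule, 4 cuts → 5 fragments:
  1–11 → 11 bp
  12–42 → 31 bp
  43–123 → 81 bp
  124–128 → 5 bp
  129–141 → 13 bp
Sorted largest to smallest: 81, 31, 13, 11, 5 bp.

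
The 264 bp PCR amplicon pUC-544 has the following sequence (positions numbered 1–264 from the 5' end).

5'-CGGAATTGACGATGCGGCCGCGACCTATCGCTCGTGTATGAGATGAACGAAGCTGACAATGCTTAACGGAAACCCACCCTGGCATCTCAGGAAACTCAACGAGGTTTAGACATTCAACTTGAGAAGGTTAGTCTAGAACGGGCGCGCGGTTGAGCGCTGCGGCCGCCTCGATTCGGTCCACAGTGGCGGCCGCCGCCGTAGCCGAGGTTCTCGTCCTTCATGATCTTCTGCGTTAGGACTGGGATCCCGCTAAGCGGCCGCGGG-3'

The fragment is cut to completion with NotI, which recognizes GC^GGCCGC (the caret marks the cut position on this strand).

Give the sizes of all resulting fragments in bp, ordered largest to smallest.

145, 68, 27, 15, 9 bp

NotI sites (GCGGCCGC) start at positions 14, 159, 186, 254.
NotI cuts after base 2 of each site, so after positions 15, 160, 187, 255.
Linear molecule, 4 cuts → 5 fragments:
  1–15 → 15 bp
  16–160 → 145 bp
  161–187 → 27 bp
  188–255 → 68 bp
  256–264 → 9 bp
Sorted largest to smallest: 145, 68, 27, 15, 9 bp.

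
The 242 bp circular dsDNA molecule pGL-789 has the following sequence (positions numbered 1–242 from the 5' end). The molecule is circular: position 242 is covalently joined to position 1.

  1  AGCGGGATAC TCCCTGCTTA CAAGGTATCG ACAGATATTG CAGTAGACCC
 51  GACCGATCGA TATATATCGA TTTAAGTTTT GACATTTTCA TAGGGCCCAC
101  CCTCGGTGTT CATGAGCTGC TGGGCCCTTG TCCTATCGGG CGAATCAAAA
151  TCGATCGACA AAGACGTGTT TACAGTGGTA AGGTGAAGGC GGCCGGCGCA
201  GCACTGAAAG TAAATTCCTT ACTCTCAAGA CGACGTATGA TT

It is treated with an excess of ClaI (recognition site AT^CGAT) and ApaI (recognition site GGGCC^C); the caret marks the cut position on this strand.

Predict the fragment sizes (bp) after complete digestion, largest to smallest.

148, 30, 29, 25, 10 bp

ClaI sites (ATCGAT) start at positions 56, 66, 150.
ClaI cuts after base 2 of each site, so after positions 57, 67, 151.
ApaI sites (GGGCCC) start at positions 93, 122.
ApaI cuts after base 5 of each site (before the last base), so after positions 97, 126.
Combined cut positions: 57, 67, 97, 126, 151.
Circular molecule, 5 cuts → 5 fragments:
  58–67 → 10 bp
  68–97 → 30 bp
  98–126 → 29 bp
  127–151 → 25 bp
  152–242 then 1–57 → 91 + 57 = 148 bp
Sorted largest to smallest: 148, 30, 29, 25, 10 bp.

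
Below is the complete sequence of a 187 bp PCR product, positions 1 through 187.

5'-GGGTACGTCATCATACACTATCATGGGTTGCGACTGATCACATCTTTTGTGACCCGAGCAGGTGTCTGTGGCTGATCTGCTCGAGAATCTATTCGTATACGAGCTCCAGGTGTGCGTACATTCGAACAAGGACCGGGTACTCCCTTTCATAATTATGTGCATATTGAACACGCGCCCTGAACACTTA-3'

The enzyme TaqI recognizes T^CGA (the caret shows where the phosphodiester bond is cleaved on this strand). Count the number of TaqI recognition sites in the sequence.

TCGA occurs starting at positions 81, 122.
TaqI cuts at 2 sites.

2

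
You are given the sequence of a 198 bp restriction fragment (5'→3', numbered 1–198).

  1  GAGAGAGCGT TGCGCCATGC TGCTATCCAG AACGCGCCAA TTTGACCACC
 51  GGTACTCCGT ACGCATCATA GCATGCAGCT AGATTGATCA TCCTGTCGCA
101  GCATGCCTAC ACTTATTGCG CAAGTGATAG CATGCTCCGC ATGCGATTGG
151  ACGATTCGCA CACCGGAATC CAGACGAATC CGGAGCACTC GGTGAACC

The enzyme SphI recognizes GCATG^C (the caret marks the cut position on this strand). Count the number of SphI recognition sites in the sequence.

GCATGC occurs starting at positions 71, 101, 130, 139.
SphI cuts at 4 sites.

4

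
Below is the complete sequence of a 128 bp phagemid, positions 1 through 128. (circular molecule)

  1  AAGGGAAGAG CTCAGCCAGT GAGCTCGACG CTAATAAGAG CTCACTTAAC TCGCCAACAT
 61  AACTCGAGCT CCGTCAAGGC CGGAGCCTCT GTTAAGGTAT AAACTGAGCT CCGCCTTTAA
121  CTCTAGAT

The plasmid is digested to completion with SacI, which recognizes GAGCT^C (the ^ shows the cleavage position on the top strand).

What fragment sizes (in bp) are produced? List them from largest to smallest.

40, 30, 28, 17, 13 bp

SacI sites (GAGCTC) start at positions 8, 21, 38, 66, 106.
SacI cuts after base 5 of each site (before the last base), so after positions 12, 25, 42, 70, 110.
Circular molecule, 5 cuts → 5 fragments:
  13–25 → 13 bp
  26–42 → 17 bp
  43–70 → 28 bp
  71–110 → 40 bp
  111–128 then 1–12 → 18 + 12 = 30 bp
Sorted largest to smallest: 40, 30, 28, 17, 13 bp.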